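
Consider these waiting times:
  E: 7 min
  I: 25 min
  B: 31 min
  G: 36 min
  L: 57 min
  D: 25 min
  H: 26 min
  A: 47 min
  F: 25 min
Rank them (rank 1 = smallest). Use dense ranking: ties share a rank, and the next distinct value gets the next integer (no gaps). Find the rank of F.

2

Sorted (ascending): 7, 25, 25, 25, 26, 31, 36, 47, 57
The 3 values of 25 share dense rank 2.
Remaining distinct values take the next consecutive integers.
F has value 25 min → rank 2.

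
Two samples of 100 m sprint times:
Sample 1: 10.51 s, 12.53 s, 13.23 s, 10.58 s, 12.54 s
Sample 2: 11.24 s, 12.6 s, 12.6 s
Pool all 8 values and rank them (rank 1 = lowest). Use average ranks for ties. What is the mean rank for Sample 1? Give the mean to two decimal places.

4.00

Sorted (ascending): 10.51, 10.58, 11.24, 12.53, 12.54, 12.6, 12.6, 13.23
The 2 values of 12.6 occupy positions 6–7 → average rank (6+7)/2 = 6.5.
Sample 1 values → pooled ranks: 10.51→1, 12.53→4, 13.23→8, 10.58→2, 12.54→5
Mean rank = (1 + 4 + 8 + 2 + 5) / 5 = 4.00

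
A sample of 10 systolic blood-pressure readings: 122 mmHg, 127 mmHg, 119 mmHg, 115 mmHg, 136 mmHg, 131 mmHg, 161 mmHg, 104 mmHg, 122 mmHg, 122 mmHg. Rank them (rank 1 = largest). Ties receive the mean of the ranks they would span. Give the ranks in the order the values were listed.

6, 4, 8, 9, 2, 3, 1, 10, 6, 6

Sorted (descending): 161, 136, 131, 127, 122, 122, 122, 119, 115, 104
The 3 values of 122 occupy positions 5–7 → average rank 6.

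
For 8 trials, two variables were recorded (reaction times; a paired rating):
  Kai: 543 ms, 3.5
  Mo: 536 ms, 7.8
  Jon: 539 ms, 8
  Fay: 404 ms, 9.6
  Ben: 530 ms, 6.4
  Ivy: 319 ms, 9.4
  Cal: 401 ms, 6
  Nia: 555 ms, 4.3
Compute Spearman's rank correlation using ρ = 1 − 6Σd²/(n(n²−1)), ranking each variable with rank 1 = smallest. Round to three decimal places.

-0.595

Ranks of variable 1: 7, 5, 6, 3, 4, 1, 2, 8
Ranks of variable 2: 1, 5, 6, 8, 4, 7, 3, 2
d = r₁ − r₂: 6, 0, 0, -5, 0, -6, -1, 6
d²: 36, 0, 0, 25, 0, 36, 1, 36; Σd² = 134
ρ = 1 − 6·134/(8·63) = 1 − 804/504 = -0.595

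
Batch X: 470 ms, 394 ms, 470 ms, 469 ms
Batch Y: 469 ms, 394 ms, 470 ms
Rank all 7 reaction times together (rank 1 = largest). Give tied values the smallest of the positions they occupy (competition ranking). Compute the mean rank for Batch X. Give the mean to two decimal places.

3.00

Sorted (descending): 470, 470, 470, 469, 469, 394, 394
The 3 values of 470 occupy positions 1–3 → each gets rank 1.
The 2 values of 469 occupy positions 4–5 → each gets rank 4.
The 2 values of 394 occupy positions 6–7 → each gets rank 6.
Batch X values → pooled ranks: 470→1, 394→6, 470→1, 469→4
Mean rank = (1 + 6 + 1 + 4) / 4 = 3.00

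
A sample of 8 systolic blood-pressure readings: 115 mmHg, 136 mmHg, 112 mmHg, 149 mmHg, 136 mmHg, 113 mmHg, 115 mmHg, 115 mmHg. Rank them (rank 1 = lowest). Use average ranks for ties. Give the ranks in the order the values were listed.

4, 6.5, 1, 8, 6.5, 2, 4, 4

Sorted (ascending): 112, 113, 115, 115, 115, 136, 136, 149
The 3 values of 115 occupy positions 3–5 → average rank 4.
The 2 values of 136 occupy positions 6–7 → average rank (6+7)/2 = 6.5.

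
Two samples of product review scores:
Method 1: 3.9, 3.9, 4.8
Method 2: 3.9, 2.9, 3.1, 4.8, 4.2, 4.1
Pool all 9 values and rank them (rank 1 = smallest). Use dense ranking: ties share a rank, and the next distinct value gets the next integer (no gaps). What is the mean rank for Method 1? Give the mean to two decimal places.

4.00

Sorted (ascending): 2.9, 3.1, 3.9, 3.9, 3.9, 4.1, 4.2, 4.8, 4.8
The 3 values of 3.9 share dense rank 3.
The 2 values of 4.8 share dense rank 6.
Remaining distinct values take the next consecutive integers.
Method 1 values → pooled ranks: 3.9→3, 3.9→3, 4.8→6
Mean rank = (3 + 3 + 6) / 3 = 4.00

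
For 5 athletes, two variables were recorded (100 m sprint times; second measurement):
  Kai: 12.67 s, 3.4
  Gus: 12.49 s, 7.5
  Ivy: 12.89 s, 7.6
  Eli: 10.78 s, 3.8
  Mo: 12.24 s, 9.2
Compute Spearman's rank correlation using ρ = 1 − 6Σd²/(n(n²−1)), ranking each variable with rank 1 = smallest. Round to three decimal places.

Ranks of variable 1: 4, 3, 5, 1, 2
Ranks of variable 2: 1, 3, 4, 2, 5
d = r₁ − r₂: 3, 0, 1, -1, -3
d²: 9, 0, 1, 1, 9; Σd² = 20
ρ = 1 − 6·20/(5·24) = 1 − 120/120 = 0.000

0.000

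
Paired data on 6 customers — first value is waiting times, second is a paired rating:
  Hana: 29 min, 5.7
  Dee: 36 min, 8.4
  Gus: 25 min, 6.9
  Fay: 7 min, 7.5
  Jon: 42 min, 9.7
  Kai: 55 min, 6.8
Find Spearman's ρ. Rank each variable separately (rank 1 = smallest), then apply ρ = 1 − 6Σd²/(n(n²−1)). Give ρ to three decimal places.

0.086

Ranks of variable 1: 3, 4, 2, 1, 5, 6
Ranks of variable 2: 1, 5, 3, 4, 6, 2
d = r₁ − r₂: 2, -1, -1, -3, -1, 4
d²: 4, 1, 1, 9, 1, 16; Σd² = 32
ρ = 1 − 6·32/(6·35) = 1 − 192/210 = 0.086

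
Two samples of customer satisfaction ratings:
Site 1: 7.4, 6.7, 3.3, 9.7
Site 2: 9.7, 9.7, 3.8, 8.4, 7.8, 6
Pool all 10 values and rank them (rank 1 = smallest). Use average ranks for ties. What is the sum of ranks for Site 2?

Sorted (ascending): 3.3, 3.8, 6, 6.7, 7.4, 7.8, 8.4, 9.7, 9.7, 9.7
The 3 values of 9.7 occupy positions 8–10 → average rank 9.
Site 2 values → pooled ranks: 9.7→9, 9.7→9, 3.8→2, 8.4→7, 7.8→6, 6→3
Rank sum = 9 + 9 + 2 + 7 + 6 + 3 = 36

36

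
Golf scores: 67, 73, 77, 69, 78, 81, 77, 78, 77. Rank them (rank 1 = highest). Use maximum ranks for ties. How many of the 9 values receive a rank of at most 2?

Sorted (descending): 81, 78, 78, 77, 77, 77, 73, 69, 67
The 2 values of 78 occupy positions 2–3 → each gets rank 3.
The 3 values of 77 occupy positions 4–6 → each gets rank 6.
Ranks ≤ 2: {1} → 1 value.

1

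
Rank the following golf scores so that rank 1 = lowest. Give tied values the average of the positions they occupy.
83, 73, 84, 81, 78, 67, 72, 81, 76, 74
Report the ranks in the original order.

Sorted (ascending): 67, 72, 73, 74, 76, 78, 81, 81, 83, 84
The 2 values of 81 occupy positions 7–8 → average rank (7+8)/2 = 7.5.

9, 3, 10, 7.5, 6, 1, 2, 7.5, 5, 4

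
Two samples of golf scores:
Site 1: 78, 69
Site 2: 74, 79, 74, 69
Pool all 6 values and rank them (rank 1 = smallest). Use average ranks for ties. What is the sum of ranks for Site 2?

14.5

Sorted (ascending): 69, 69, 74, 74, 78, 79
The 2 values of 69 occupy positions 1–2 → average rank (1+2)/2 = 1.5.
The 2 values of 74 occupy positions 3–4 → average rank (3+4)/2 = 3.5.
Site 2 values → pooled ranks: 74→3.5, 79→6, 74→3.5, 69→1.5
Rank sum = 3.5 + 6 + 3.5 + 1.5 = 14.5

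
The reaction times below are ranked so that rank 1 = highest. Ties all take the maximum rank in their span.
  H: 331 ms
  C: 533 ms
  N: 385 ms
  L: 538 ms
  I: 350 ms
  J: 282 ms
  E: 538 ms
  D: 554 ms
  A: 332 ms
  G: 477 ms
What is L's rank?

Sorted (descending): 554, 538, 538, 533, 477, 385, 350, 332, 331, 282
The 2 values of 538 occupy positions 2–3 → each gets rank 3.
L has value 538 ms → rank 3.

3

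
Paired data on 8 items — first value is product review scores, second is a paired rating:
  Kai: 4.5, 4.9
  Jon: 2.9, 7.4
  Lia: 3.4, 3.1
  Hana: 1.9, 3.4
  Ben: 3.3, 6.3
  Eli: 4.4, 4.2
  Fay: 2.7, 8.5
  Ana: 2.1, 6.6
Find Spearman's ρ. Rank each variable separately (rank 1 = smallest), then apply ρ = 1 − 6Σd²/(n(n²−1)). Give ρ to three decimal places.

Ranks of variable 1: 8, 4, 6, 1, 5, 7, 3, 2
Ranks of variable 2: 4, 7, 1, 2, 5, 3, 8, 6
d = r₁ − r₂: 4, -3, 5, -1, 0, 4, -5, -4
d²: 16, 9, 25, 1, 0, 16, 25, 16; Σd² = 108
ρ = 1 − 6·108/(8·63) = 1 − 648/504 = -0.286

-0.286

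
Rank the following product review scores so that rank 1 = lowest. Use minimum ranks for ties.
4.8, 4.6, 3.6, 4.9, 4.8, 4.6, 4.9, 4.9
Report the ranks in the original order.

4, 2, 1, 6, 4, 2, 6, 6

Sorted (ascending): 3.6, 4.6, 4.6, 4.8, 4.8, 4.9, 4.9, 4.9
The 2 values of 4.6 occupy positions 2–3 → each gets rank 2.
The 2 values of 4.8 occupy positions 4–5 → each gets rank 4.
The 3 values of 4.9 occupy positions 6–8 → each gets rank 6.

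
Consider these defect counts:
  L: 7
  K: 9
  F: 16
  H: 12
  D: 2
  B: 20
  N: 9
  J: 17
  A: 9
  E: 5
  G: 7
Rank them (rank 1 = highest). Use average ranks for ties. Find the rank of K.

6

Sorted (descending): 20, 17, 16, 12, 9, 9, 9, 7, 7, 5, 2
The 3 values of 9 occupy positions 5–7 → average rank 6.
The 2 values of 7 occupy positions 8–9 → average rank (8+9)/2 = 8.5.
K has value 9 → rank 6.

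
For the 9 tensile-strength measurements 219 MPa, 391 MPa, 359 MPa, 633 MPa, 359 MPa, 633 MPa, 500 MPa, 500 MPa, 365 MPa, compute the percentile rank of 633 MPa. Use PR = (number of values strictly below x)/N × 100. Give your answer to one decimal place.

N = 9.
Strictly below 633: 7. Equal to 633: 2.
PR = 7/9 × 100 = 77.8

77.8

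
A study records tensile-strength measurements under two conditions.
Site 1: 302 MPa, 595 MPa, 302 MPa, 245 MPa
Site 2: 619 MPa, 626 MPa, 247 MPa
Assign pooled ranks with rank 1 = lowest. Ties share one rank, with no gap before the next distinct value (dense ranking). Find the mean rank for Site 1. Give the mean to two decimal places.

Sorted (ascending): 245, 247, 302, 302, 595, 619, 626
The 2 values of 302 share dense rank 3.
Remaining distinct values take the next consecutive integers.
Site 1 values → pooled ranks: 302→3, 595→4, 302→3, 245→1
Mean rank = (3 + 4 + 3 + 1) / 4 = 2.75

2.75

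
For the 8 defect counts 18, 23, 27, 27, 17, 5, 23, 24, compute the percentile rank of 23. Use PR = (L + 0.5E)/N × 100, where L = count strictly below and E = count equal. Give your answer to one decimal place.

N = 8.
Strictly below 23: 3. Equal to 23: 2.
PR = (3 + 0.5·2)/8 × 100 = 50.0

50.0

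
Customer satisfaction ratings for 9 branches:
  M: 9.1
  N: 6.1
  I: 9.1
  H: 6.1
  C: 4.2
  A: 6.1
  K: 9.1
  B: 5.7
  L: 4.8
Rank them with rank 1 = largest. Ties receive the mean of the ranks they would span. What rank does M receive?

2

Sorted (descending): 9.1, 9.1, 9.1, 6.1, 6.1, 6.1, 5.7, 4.8, 4.2
The 3 values of 9.1 occupy positions 1–3 → average rank 2.
The 3 values of 6.1 occupy positions 4–6 → average rank 5.
M has value 9.1 → rank 2.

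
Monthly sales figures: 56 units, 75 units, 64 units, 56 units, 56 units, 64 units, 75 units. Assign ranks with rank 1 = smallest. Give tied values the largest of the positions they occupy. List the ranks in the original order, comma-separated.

Sorted (ascending): 56, 56, 56, 64, 64, 75, 75
The 3 values of 56 occupy positions 1–3 → each gets rank 3.
The 2 values of 64 occupy positions 4–5 → each gets rank 5.
The 2 values of 75 occupy positions 6–7 → each gets rank 7.

3, 7, 5, 3, 3, 5, 7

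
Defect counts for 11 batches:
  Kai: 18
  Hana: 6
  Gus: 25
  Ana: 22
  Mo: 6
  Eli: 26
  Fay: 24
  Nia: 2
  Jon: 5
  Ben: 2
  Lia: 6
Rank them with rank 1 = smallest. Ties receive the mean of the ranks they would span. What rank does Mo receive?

5

Sorted (ascending): 2, 2, 5, 6, 6, 6, 18, 22, 24, 25, 26
The 2 values of 2 occupy positions 1–2 → average rank (1+2)/2 = 1.5.
The 3 values of 6 occupy positions 4–6 → average rank 5.
Mo has value 6 → rank 5.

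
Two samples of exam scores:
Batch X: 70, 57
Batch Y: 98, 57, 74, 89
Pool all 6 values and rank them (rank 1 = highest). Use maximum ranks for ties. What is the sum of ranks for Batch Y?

Sorted (descending): 98, 89, 74, 70, 57, 57
The 2 values of 57 occupy positions 5–6 → each gets rank 6.
Batch Y values → pooled ranks: 98→1, 57→6, 74→3, 89→2
Rank sum = 1 + 6 + 3 + 2 = 12

12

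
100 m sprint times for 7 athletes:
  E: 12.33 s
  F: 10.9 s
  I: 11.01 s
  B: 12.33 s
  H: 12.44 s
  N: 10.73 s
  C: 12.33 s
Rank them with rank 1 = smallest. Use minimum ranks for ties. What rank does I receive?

3

Sorted (ascending): 10.73, 10.9, 11.01, 12.33, 12.33, 12.33, 12.44
The 3 values of 12.33 occupy positions 4–6 → each gets rank 4.
I has value 11.01 s → rank 3.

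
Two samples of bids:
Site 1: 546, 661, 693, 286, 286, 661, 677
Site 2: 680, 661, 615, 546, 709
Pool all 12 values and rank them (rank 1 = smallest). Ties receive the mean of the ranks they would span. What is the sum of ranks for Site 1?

40.5

Sorted (ascending): 286, 286, 546, 546, 615, 661, 661, 661, 677, 680, 693, 709
The 2 values of 286 occupy positions 1–2 → average rank (1+2)/2 = 1.5.
The 2 values of 546 occupy positions 3–4 → average rank (3+4)/2 = 3.5.
The 3 values of 661 occupy positions 6–8 → average rank 7.
Site 1 values → pooled ranks: 546→3.5, 661→7, 693→11, 286→1.5, 286→1.5, 661→7, 677→9
Rank sum = 3.5 + 7 + 11 + 1.5 + 1.5 + 7 + 9 = 40.5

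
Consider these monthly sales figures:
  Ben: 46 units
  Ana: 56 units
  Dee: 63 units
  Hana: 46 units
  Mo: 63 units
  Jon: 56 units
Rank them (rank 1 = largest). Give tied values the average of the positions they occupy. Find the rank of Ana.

3.5

Sorted (descending): 63, 63, 56, 56, 46, 46
The 2 values of 63 occupy positions 1–2 → average rank (1+2)/2 = 1.5.
The 2 values of 56 occupy positions 3–4 → average rank (3+4)/2 = 3.5.
The 2 values of 46 occupy positions 5–6 → average rank (5+6)/2 = 5.5.
Ana has value 56 units → rank 3.5.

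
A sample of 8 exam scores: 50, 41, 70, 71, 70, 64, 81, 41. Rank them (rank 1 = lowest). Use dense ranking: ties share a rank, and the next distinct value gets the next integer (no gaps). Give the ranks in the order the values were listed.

Sorted (ascending): 41, 41, 50, 64, 70, 70, 71, 81
The 2 values of 41 share dense rank 1.
The 2 values of 70 share dense rank 4.
Remaining distinct values take the next consecutive integers.

2, 1, 4, 5, 4, 3, 6, 1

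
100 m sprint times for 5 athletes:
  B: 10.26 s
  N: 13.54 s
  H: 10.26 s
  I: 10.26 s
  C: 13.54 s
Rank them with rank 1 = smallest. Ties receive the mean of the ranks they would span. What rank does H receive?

Sorted (ascending): 10.26, 10.26, 10.26, 13.54, 13.54
The 3 values of 10.26 occupy positions 1–3 → average rank 2.
The 2 values of 13.54 occupy positions 4–5 → average rank (4+5)/2 = 4.5.
H has value 10.26 s → rank 2.

2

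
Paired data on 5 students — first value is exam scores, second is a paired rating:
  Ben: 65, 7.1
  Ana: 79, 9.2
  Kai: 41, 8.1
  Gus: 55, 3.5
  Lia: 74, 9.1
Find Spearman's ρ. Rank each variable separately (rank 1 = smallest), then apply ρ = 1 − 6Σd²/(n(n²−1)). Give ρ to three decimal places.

0.700

Ranks of variable 1: 3, 5, 1, 2, 4
Ranks of variable 2: 2, 5, 3, 1, 4
d = r₁ − r₂: 1, 0, -2, 1, 0
d²: 1, 0, 4, 1, 0; Σd² = 6
ρ = 1 − 6·6/(5·24) = 1 − 36/120 = 0.700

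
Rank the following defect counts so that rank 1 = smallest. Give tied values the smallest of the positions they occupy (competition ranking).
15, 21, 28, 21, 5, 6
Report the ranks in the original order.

Sorted (ascending): 5, 6, 15, 21, 21, 28
The 2 values of 21 occupy positions 4–5 → each gets rank 4.

3, 4, 6, 4, 1, 2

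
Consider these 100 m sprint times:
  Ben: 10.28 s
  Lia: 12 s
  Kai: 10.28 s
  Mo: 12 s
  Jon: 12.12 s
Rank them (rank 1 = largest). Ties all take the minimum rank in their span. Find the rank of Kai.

Sorted (descending): 12.12, 12, 12, 10.28, 10.28
The 2 values of 12 occupy positions 2–3 → each gets rank 2.
The 2 values of 10.28 occupy positions 4–5 → each gets rank 4.
Kai has value 10.28 s → rank 4.

4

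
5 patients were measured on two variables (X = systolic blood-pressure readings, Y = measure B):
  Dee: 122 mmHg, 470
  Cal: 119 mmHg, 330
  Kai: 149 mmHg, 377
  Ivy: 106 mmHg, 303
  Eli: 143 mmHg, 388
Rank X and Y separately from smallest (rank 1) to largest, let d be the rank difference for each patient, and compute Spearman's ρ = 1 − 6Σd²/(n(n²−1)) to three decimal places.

0.600

Ranks of variable 1: 3, 2, 5, 1, 4
Ranks of variable 2: 5, 2, 3, 1, 4
d = r₁ − r₂: -2, 0, 2, 0, 0
d²: 4, 0, 4, 0, 0; Σd² = 8
ρ = 1 − 6·8/(5·24) = 1 − 48/120 = 0.600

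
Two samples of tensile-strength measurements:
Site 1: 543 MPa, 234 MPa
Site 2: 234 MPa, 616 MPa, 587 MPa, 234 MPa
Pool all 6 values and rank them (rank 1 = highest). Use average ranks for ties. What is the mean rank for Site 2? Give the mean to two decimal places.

3.25

Sorted (descending): 616, 587, 543, 234, 234, 234
The 3 values of 234 occupy positions 4–6 → average rank 5.
Site 2 values → pooled ranks: 234→5, 616→1, 587→2, 234→5
Mean rank = (5 + 1 + 2 + 5) / 4 = 3.25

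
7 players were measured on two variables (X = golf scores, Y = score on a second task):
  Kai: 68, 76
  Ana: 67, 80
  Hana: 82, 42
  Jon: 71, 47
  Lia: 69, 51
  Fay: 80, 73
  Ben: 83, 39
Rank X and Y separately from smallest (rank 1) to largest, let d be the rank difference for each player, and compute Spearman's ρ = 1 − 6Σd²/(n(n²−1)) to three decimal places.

Ranks of variable 1: 2, 1, 6, 4, 3, 5, 7
Ranks of variable 2: 6, 7, 2, 3, 4, 5, 1
d = r₁ − r₂: -4, -6, 4, 1, -1, 0, 6
d²: 16, 36, 16, 1, 1, 0, 36; Σd² = 106
ρ = 1 − 6·106/(7·48) = 1 − 636/336 = -0.893

-0.893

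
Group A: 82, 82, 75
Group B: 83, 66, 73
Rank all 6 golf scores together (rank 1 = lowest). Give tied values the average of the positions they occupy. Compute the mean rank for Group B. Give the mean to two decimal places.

3.00

Sorted (ascending): 66, 73, 75, 82, 82, 83
The 2 values of 82 occupy positions 4–5 → average rank (4+5)/2 = 4.5.
Group B values → pooled ranks: 83→6, 66→1, 73→2
Mean rank = (6 + 1 + 2) / 3 = 3.00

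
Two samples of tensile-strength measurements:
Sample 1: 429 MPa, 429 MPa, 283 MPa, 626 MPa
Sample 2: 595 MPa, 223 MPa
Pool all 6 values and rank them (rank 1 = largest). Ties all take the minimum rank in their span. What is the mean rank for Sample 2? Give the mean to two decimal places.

Sorted (descending): 626, 595, 429, 429, 283, 223
The 2 values of 429 occupy positions 3–4 → each gets rank 3.
Sample 2 values → pooled ranks: 595→2, 223→6
Mean rank = (2 + 6) / 2 = 4.00

4.00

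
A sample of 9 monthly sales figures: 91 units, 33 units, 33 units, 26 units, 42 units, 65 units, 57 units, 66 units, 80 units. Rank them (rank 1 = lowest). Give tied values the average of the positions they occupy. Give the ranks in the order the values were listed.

Sorted (ascending): 26, 33, 33, 42, 57, 65, 66, 80, 91
The 2 values of 33 occupy positions 2–3 → average rank (2+3)/2 = 2.5.

9, 2.5, 2.5, 1, 4, 6, 5, 7, 8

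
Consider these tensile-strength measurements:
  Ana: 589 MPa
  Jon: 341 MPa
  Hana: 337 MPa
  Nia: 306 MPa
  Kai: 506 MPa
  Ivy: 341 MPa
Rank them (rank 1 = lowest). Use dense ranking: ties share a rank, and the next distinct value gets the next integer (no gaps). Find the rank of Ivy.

3

Sorted (ascending): 306, 337, 341, 341, 506, 589
The 2 values of 341 share dense rank 3.
Remaining distinct values take the next consecutive integers.
Ivy has value 341 MPa → rank 3.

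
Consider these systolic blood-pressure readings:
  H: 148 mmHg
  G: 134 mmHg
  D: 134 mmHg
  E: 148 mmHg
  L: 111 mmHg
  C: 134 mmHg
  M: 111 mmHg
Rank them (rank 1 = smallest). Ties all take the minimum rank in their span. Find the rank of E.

6

Sorted (ascending): 111, 111, 134, 134, 134, 148, 148
The 2 values of 111 occupy positions 1–2 → each gets rank 1.
The 3 values of 134 occupy positions 3–5 → each gets rank 3.
The 2 values of 148 occupy positions 6–7 → each gets rank 6.
E has value 148 mmHg → rank 6.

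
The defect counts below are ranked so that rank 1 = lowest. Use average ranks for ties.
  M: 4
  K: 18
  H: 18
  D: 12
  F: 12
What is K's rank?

Sorted (ascending): 4, 12, 12, 18, 18
The 2 values of 12 occupy positions 2–3 → average rank (2+3)/2 = 2.5.
The 2 values of 18 occupy positions 4–5 → average rank (4+5)/2 = 4.5.
K has value 18 → rank 4.5.

4.5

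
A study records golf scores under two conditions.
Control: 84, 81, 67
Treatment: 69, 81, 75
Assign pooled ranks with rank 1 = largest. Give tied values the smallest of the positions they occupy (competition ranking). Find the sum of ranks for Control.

Sorted (descending): 84, 81, 81, 75, 69, 67
The 2 values of 81 occupy positions 2–3 → each gets rank 2.
Control values → pooled ranks: 84→1, 81→2, 67→6
Rank sum = 1 + 2 + 6 = 9

9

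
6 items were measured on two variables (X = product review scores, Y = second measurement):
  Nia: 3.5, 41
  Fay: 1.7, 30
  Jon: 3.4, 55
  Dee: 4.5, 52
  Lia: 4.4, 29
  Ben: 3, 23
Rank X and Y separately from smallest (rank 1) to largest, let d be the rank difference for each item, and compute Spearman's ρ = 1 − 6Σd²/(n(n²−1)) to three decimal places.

Ranks of variable 1: 4, 1, 3, 6, 5, 2
Ranks of variable 2: 4, 3, 6, 5, 2, 1
d = r₁ − r₂: 0, -2, -3, 1, 3, 1
d²: 0, 4, 9, 1, 9, 1; Σd² = 24
ρ = 1 − 6·24/(6·35) = 1 − 144/210 = 0.314

0.314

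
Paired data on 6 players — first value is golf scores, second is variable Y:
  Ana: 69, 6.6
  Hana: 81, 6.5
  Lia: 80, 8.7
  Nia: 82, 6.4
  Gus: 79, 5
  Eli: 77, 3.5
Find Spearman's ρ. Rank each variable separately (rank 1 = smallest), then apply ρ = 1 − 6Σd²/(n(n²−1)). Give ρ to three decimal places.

0.086

Ranks of variable 1: 1, 5, 4, 6, 3, 2
Ranks of variable 2: 5, 4, 6, 3, 2, 1
d = r₁ − r₂: -4, 1, -2, 3, 1, 1
d²: 16, 1, 4, 9, 1, 1; Σd² = 32
ρ = 1 − 6·32/(6·35) = 1 − 192/210 = 0.086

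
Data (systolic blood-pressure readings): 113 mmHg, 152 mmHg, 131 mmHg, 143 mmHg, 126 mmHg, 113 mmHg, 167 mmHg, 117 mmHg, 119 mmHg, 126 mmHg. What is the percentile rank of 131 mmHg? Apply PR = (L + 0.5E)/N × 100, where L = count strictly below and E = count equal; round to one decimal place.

65.0

N = 10.
Strictly below 131: 6. Equal to 131: 1.
PR = (6 + 0.5·1)/10 × 100 = 65.0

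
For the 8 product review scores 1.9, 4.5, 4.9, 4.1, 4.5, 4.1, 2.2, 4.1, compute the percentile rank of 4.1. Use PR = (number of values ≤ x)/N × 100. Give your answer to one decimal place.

N = 8.
Strictly below 4.1: 2. Equal to 4.1: 3.
PR = 5/8 × 100 = 62.5

62.5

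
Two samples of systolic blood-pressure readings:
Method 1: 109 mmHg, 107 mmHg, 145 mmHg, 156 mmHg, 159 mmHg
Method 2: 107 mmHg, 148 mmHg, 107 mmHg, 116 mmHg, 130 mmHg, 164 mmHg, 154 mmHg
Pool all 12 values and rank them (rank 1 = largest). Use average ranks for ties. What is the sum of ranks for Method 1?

Sorted (descending): 164, 159, 156, 154, 148, 145, 130, 116, 109, 107, 107, 107
The 3 values of 107 occupy positions 10–12 → average rank 11.
Method 1 values → pooled ranks: 109→9, 107→11, 145→6, 156→3, 159→2
Rank sum = 9 + 11 + 6 + 3 + 2 = 31

31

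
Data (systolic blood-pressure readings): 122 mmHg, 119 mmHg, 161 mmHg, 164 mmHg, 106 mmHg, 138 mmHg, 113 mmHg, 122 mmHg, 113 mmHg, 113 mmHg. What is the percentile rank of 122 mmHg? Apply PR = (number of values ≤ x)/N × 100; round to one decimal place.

70.0

N = 10.
Strictly below 122: 5. Equal to 122: 2.
PR = 7/10 × 100 = 70.0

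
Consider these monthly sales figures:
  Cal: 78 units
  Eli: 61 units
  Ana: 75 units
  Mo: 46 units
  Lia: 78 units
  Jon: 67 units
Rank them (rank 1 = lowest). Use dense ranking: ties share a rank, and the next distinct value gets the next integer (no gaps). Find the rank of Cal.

5

Sorted (ascending): 46, 61, 67, 75, 78, 78
The 2 values of 78 share dense rank 5.
Remaining distinct values take the next consecutive integers.
Cal has value 78 units → rank 5.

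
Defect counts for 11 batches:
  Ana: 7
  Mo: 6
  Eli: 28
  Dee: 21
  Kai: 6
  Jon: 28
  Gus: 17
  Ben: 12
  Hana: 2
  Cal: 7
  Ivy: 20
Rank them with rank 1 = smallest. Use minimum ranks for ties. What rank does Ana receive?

4

Sorted (ascending): 2, 6, 6, 7, 7, 12, 17, 20, 21, 28, 28
The 2 values of 6 occupy positions 2–3 → each gets rank 2.
The 2 values of 7 occupy positions 4–5 → each gets rank 4.
The 2 values of 28 occupy positions 10–11 → each gets rank 10.
Ana has value 7 → rank 4.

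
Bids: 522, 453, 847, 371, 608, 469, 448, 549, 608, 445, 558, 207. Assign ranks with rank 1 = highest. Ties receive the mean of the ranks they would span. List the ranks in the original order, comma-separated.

Sorted (descending): 847, 608, 608, 558, 549, 522, 469, 453, 448, 445, 371, 207
The 2 values of 608 occupy positions 2–3 → average rank (2+3)/2 = 2.5.

6, 8, 1, 11, 2.5, 7, 9, 5, 2.5, 10, 4, 12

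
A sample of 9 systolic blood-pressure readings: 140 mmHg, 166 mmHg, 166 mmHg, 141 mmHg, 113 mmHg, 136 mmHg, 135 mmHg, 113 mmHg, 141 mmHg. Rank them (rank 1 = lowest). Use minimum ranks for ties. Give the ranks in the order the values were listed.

Sorted (ascending): 113, 113, 135, 136, 140, 141, 141, 166, 166
The 2 values of 113 occupy positions 1–2 → each gets rank 1.
The 2 values of 141 occupy positions 6–7 → each gets rank 6.
The 2 values of 166 occupy positions 8–9 → each gets rank 8.

5, 8, 8, 6, 1, 4, 3, 1, 6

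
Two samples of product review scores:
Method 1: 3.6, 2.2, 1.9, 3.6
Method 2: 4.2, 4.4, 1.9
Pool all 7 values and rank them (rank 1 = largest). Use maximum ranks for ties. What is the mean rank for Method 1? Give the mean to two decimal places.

5.00

Sorted (descending): 4.4, 4.2, 3.6, 3.6, 2.2, 1.9, 1.9
The 2 values of 3.6 occupy positions 3–4 → each gets rank 4.
The 2 values of 1.9 occupy positions 6–7 → each gets rank 7.
Method 1 values → pooled ranks: 3.6→4, 2.2→5, 1.9→7, 3.6→4
Mean rank = (4 + 5 + 7 + 4) / 4 = 5.00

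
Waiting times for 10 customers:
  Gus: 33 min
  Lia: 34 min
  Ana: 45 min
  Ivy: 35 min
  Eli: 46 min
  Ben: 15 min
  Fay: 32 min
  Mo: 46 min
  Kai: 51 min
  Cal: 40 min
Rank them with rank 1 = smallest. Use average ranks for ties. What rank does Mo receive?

Sorted (ascending): 15, 32, 33, 34, 35, 40, 45, 46, 46, 51
The 2 values of 46 occupy positions 8–9 → average rank (8+9)/2 = 8.5.
Mo has value 46 min → rank 8.5.

8.5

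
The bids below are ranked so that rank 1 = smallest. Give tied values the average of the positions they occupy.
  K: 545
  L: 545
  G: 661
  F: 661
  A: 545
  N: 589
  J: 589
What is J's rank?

4.5

Sorted (ascending): 545, 545, 545, 589, 589, 661, 661
The 3 values of 545 occupy positions 1–3 → average rank 2.
The 2 values of 589 occupy positions 4–5 → average rank (4+5)/2 = 4.5.
The 2 values of 661 occupy positions 6–7 → average rank (6+7)/2 = 6.5.
J has value 589 → rank 4.5.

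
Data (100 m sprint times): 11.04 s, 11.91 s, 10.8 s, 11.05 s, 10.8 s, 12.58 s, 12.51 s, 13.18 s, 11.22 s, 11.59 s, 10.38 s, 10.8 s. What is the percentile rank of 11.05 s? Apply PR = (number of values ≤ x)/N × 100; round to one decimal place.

N = 12.
Strictly below 11.05: 5. Equal to 11.05: 1.
PR = 6/12 × 100 = 50.0

50.0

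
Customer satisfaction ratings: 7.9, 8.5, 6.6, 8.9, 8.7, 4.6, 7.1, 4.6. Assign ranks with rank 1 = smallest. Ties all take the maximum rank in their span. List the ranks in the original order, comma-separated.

5, 6, 3, 8, 7, 2, 4, 2

Sorted (ascending): 4.6, 4.6, 6.6, 7.1, 7.9, 8.5, 8.7, 8.9
The 2 values of 4.6 occupy positions 1–2 → each gets rank 2.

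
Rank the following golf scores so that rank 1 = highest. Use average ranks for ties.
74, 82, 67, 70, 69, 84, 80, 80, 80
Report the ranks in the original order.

6, 2, 9, 7, 8, 1, 4, 4, 4

Sorted (descending): 84, 82, 80, 80, 80, 74, 70, 69, 67
The 3 values of 80 occupy positions 3–5 → average rank 4.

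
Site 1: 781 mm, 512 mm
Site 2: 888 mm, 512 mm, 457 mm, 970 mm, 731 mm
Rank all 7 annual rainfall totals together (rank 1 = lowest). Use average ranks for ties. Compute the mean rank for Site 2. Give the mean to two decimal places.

Sorted (ascending): 457, 512, 512, 731, 781, 888, 970
The 2 values of 512 occupy positions 2–3 → average rank (2+3)/2 = 2.5.
Site 2 values → pooled ranks: 888→6, 512→2.5, 457→1, 970→7, 731→4
Mean rank = (6 + 2.5 + 1 + 7 + 4) / 5 = 4.10

4.10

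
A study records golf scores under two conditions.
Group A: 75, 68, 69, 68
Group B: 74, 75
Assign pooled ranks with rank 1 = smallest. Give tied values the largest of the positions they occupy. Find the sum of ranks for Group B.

Sorted (ascending): 68, 68, 69, 74, 75, 75
The 2 values of 68 occupy positions 1–2 → each gets rank 2.
The 2 values of 75 occupy positions 5–6 → each gets rank 6.
Group B values → pooled ranks: 74→4, 75→6
Rank sum = 4 + 6 = 10

10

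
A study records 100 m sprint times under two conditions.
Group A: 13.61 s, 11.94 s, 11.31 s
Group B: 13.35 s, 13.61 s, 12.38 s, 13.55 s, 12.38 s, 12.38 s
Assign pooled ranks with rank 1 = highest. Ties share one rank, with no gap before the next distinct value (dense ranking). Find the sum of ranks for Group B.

18

Sorted (descending): 13.61, 13.61, 13.55, 13.35, 12.38, 12.38, 12.38, 11.94, 11.31
The 2 values of 13.61 share dense rank 1.
The 3 values of 12.38 share dense rank 4.
Remaining distinct values take the next consecutive integers.
Group B values → pooled ranks: 13.35→3, 13.61→1, 12.38→4, 13.55→2, 12.38→4, 12.38→4
Rank sum = 3 + 1 + 4 + 2 + 4 + 4 = 18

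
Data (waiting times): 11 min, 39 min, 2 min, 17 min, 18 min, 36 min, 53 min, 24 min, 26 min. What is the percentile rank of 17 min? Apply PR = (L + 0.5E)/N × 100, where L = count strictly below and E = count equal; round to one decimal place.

N = 9.
Strictly below 17: 2. Equal to 17: 1.
PR = (2 + 0.5·1)/9 × 100 = 27.8

27.8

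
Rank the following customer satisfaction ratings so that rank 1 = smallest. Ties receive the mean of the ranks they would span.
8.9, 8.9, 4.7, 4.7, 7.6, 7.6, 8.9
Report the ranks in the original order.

Sorted (ascending): 4.7, 4.7, 7.6, 7.6, 8.9, 8.9, 8.9
The 2 values of 4.7 occupy positions 1–2 → average rank (1+2)/2 = 1.5.
The 2 values of 7.6 occupy positions 3–4 → average rank (3+4)/2 = 3.5.
The 3 values of 8.9 occupy positions 5–7 → average rank 6.

6, 6, 1.5, 1.5, 3.5, 3.5, 6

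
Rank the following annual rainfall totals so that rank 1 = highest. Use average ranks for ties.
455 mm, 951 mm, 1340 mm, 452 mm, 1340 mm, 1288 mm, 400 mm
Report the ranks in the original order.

Sorted (descending): 1340, 1340, 1288, 951, 455, 452, 400
The 2 values of 1340 occupy positions 1–2 → average rank (1+2)/2 = 1.5.

5, 4, 1.5, 6, 1.5, 3, 7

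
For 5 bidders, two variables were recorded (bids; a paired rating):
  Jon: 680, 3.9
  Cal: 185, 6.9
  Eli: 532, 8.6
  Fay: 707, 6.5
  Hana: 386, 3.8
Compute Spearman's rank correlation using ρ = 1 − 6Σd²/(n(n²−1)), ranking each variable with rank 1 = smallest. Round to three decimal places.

Ranks of variable 1: 4, 1, 3, 5, 2
Ranks of variable 2: 2, 4, 5, 3, 1
d = r₁ − r₂: 2, -3, -2, 2, 1
d²: 4, 9, 4, 4, 1; Σd² = 22
ρ = 1 − 6·22/(5·24) = 1 − 132/120 = -0.100

-0.100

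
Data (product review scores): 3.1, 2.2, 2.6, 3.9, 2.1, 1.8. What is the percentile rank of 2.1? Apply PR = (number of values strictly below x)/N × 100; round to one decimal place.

N = 6.
Strictly below 2.1: 1. Equal to 2.1: 1.
PR = 1/6 × 100 = 16.7

16.7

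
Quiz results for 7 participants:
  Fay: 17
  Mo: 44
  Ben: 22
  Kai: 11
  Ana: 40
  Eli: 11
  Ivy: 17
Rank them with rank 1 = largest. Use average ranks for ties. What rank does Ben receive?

Sorted (descending): 44, 40, 22, 17, 17, 11, 11
The 2 values of 17 occupy positions 4–5 → average rank (4+5)/2 = 4.5.
The 2 values of 11 occupy positions 6–7 → average rank (6+7)/2 = 6.5.
Ben has value 22 → rank 3.

3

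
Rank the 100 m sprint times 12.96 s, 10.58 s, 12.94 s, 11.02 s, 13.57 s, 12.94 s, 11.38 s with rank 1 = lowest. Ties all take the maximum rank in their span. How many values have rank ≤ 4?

3

Sorted (ascending): 10.58, 11.02, 11.38, 12.94, 12.94, 12.96, 13.57
The 2 values of 12.94 occupy positions 4–5 → each gets rank 5.
Ranks ≤ 4: {1, 2, 3} → 3 values.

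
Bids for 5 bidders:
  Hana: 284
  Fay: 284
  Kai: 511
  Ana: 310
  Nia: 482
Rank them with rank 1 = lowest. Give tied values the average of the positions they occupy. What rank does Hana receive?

1.5

Sorted (ascending): 284, 284, 310, 482, 511
The 2 values of 284 occupy positions 1–2 → average rank (1+2)/2 = 1.5.
Hana has value 284 → rank 1.5.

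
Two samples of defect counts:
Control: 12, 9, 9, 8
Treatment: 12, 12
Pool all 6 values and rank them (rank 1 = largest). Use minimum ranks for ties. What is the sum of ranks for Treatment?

Sorted (descending): 12, 12, 12, 9, 9, 8
The 3 values of 12 occupy positions 1–3 → each gets rank 1.
The 2 values of 9 occupy positions 4–5 → each gets rank 4.
Treatment values → pooled ranks: 12→1, 12→1
Rank sum = 1 + 1 = 2

2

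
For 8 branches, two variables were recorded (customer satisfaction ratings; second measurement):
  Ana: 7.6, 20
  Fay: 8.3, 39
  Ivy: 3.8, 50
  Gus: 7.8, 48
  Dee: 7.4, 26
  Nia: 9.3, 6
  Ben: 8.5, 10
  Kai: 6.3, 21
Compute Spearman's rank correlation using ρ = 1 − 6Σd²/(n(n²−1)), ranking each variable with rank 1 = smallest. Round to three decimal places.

-0.619

Ranks of variable 1: 4, 6, 1, 5, 3, 8, 7, 2
Ranks of variable 2: 3, 6, 8, 7, 5, 1, 2, 4
d = r₁ − r₂: 1, 0, -7, -2, -2, 7, 5, -2
d²: 1, 0, 49, 4, 4, 49, 25, 4; Σd² = 136
ρ = 1 − 6·136/(8·63) = 1 − 816/504 = -0.619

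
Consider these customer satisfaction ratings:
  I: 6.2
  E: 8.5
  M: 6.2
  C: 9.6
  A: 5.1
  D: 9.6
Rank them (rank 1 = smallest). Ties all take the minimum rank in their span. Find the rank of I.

2

Sorted (ascending): 5.1, 6.2, 6.2, 8.5, 9.6, 9.6
The 2 values of 6.2 occupy positions 2–3 → each gets rank 2.
The 2 values of 9.6 occupy positions 5–6 → each gets rank 5.
I has value 6.2 → rank 2.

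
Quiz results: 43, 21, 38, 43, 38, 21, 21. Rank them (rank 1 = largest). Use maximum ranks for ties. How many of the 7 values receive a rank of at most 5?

Sorted (descending): 43, 43, 38, 38, 21, 21, 21
The 2 values of 43 occupy positions 1–2 → each gets rank 2.
The 2 values of 38 occupy positions 3–4 → each gets rank 4.
The 3 values of 21 occupy positions 5–7 → each gets rank 7.
Ranks ≤ 5: {2, 2, 4, 4} → 4 values.

4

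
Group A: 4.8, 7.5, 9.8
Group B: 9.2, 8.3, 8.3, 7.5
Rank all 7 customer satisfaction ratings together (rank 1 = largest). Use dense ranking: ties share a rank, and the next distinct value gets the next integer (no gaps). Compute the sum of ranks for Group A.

Sorted (descending): 9.8, 9.2, 8.3, 8.3, 7.5, 7.5, 4.8
The 2 values of 8.3 share dense rank 3.
The 2 values of 7.5 share dense rank 4.
Remaining distinct values take the next consecutive integers.
Group A values → pooled ranks: 4.8→5, 7.5→4, 9.8→1
Rank sum = 5 + 4 + 1 = 10

10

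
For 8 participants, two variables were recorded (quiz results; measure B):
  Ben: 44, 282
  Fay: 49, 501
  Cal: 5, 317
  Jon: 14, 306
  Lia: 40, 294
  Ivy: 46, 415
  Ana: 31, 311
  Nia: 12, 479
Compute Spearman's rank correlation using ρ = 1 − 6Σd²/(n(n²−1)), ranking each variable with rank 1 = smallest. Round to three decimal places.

Ranks of variable 1: 6, 8, 1, 3, 5, 7, 4, 2
Ranks of variable 2: 1, 8, 5, 3, 2, 6, 4, 7
d = r₁ − r₂: 5, 0, -4, 0, 3, 1, 0, -5
d²: 25, 0, 16, 0, 9, 1, 0, 25; Σd² = 76
ρ = 1 − 6·76/(8·63) = 1 − 456/504 = 0.095

0.095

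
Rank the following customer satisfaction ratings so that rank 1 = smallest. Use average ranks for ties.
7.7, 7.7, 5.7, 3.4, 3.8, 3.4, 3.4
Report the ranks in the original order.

Sorted (ascending): 3.4, 3.4, 3.4, 3.8, 5.7, 7.7, 7.7
The 3 values of 3.4 occupy positions 1–3 → average rank 2.
The 2 values of 7.7 occupy positions 6–7 → average rank (6+7)/2 = 6.5.

6.5, 6.5, 5, 2, 4, 2, 2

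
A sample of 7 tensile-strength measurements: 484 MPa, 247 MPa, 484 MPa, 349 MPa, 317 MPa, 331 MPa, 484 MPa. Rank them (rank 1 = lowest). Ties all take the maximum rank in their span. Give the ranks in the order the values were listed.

7, 1, 7, 4, 2, 3, 7

Sorted (ascending): 247, 317, 331, 349, 484, 484, 484
The 3 values of 484 occupy positions 5–7 → each gets rank 7.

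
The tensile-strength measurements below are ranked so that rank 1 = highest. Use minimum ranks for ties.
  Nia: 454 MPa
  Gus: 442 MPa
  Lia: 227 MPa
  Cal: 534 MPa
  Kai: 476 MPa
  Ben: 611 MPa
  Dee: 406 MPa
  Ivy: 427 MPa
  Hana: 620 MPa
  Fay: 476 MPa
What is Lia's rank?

10

Sorted (descending): 620, 611, 534, 476, 476, 454, 442, 427, 406, 227
The 2 values of 476 occupy positions 4–5 → each gets rank 4.
Lia has value 227 MPa → rank 10.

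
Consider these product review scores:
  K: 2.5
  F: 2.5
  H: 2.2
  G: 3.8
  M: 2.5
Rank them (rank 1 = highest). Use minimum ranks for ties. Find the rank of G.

1

Sorted (descending): 3.8, 2.5, 2.5, 2.5, 2.2
The 3 values of 2.5 occupy positions 2–4 → each gets rank 2.
G has value 3.8 → rank 1.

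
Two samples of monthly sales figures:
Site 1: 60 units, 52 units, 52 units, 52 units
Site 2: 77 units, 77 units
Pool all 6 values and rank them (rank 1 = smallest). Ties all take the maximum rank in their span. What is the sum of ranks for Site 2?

Sorted (ascending): 52, 52, 52, 60, 77, 77
The 3 values of 52 occupy positions 1–3 → each gets rank 3.
The 2 values of 77 occupy positions 5–6 → each gets rank 6.
Site 2 values → pooled ranks: 77→6, 77→6
Rank sum = 6 + 6 = 12

12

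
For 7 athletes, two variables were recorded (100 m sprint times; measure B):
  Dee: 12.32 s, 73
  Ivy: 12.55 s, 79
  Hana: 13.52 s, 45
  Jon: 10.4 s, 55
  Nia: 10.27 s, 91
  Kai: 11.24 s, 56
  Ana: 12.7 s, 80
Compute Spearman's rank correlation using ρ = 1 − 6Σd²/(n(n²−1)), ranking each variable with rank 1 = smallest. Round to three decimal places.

-0.286

Ranks of variable 1: 4, 5, 7, 2, 1, 3, 6
Ranks of variable 2: 4, 5, 1, 2, 7, 3, 6
d = r₁ − r₂: 0, 0, 6, 0, -6, 0, 0
d²: 0, 0, 36, 0, 36, 0, 0; Σd² = 72
ρ = 1 − 6·72/(7·48) = 1 − 432/336 = -0.286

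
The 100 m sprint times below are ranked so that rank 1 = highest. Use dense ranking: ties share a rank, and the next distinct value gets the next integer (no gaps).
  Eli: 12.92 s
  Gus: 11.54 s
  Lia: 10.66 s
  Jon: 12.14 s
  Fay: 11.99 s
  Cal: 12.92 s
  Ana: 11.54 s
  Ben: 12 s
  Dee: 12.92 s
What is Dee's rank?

Sorted (descending): 12.92, 12.92, 12.92, 12.14, 12, 11.99, 11.54, 11.54, 10.66
The 3 values of 12.92 share dense rank 1.
The 2 values of 11.54 share dense rank 5.
Remaining distinct values take the next consecutive integers.
Dee has value 12.92 s → rank 1.

1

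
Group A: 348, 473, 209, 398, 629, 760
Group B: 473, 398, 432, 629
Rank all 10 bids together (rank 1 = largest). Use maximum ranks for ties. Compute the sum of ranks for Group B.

22

Sorted (descending): 760, 629, 629, 473, 473, 432, 398, 398, 348, 209
The 2 values of 629 occupy positions 2–3 → each gets rank 3.
The 2 values of 473 occupy positions 4–5 → each gets rank 5.
The 2 values of 398 occupy positions 7–8 → each gets rank 8.
Group B values → pooled ranks: 473→5, 398→8, 432→6, 629→3
Rank sum = 5 + 8 + 6 + 3 = 22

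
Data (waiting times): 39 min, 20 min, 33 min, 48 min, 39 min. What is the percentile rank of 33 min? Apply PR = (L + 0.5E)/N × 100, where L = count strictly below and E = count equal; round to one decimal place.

30.0

N = 5.
Strictly below 33: 1. Equal to 33: 1.
PR = (1 + 0.5·1)/5 × 100 = 30.0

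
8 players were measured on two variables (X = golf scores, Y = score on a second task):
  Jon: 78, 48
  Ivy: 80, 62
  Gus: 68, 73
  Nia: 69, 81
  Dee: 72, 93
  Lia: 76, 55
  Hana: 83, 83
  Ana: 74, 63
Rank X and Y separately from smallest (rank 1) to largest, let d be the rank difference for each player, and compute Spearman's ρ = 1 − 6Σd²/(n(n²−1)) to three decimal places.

Ranks of variable 1: 6, 7, 1, 2, 3, 5, 8, 4
Ranks of variable 2: 1, 3, 5, 6, 8, 2, 7, 4
d = r₁ − r₂: 5, 4, -4, -4, -5, 3, 1, 0
d²: 25, 16, 16, 16, 25, 9, 1, 0; Σd² = 108
ρ = 1 − 6·108/(8·63) = 1 − 648/504 = -0.286

-0.286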